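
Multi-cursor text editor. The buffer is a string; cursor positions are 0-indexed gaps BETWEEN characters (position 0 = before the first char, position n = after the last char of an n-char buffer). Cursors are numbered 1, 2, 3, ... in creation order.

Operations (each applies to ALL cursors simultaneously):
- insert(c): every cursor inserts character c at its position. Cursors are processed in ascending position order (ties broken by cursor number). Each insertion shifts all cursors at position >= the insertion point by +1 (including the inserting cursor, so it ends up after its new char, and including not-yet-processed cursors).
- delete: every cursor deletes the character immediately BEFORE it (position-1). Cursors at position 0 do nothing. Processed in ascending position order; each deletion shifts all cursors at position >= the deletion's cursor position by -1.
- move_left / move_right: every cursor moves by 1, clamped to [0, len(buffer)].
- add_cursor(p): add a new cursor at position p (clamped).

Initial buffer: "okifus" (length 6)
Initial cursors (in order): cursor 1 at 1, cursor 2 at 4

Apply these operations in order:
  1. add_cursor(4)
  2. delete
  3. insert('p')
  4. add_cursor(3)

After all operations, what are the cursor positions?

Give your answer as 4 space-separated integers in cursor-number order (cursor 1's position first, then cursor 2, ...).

After op 1 (add_cursor(4)): buffer="okifus" (len 6), cursors c1@1 c2@4 c3@4, authorship ......
After op 2 (delete): buffer="kus" (len 3), cursors c1@0 c2@1 c3@1, authorship ...
After op 3 (insert('p')): buffer="pkppus" (len 6), cursors c1@1 c2@4 c3@4, authorship 1.23..
After op 4 (add_cursor(3)): buffer="pkppus" (len 6), cursors c1@1 c4@3 c2@4 c3@4, authorship 1.23..

Answer: 1 4 4 3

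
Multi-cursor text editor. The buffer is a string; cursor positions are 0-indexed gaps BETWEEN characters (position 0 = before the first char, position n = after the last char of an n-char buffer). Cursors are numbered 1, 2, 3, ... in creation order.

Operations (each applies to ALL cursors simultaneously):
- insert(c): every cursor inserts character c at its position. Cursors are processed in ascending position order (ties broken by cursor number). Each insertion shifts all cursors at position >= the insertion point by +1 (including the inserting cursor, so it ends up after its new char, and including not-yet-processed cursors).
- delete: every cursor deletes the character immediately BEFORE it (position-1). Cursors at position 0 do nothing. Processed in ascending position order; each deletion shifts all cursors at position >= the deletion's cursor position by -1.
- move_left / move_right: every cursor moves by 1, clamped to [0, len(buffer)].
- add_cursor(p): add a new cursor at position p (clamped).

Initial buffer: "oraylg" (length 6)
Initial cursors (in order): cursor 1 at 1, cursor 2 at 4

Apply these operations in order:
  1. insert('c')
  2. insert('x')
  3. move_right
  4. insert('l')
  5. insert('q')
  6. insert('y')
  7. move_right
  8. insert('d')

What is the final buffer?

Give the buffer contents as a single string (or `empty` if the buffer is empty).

Answer: ocxrlqyadycxllqygd

Derivation:
After op 1 (insert('c')): buffer="ocrayclg" (len 8), cursors c1@2 c2@6, authorship .1...2..
After op 2 (insert('x')): buffer="ocxraycxlg" (len 10), cursors c1@3 c2@8, authorship .11...22..
After op 3 (move_right): buffer="ocxraycxlg" (len 10), cursors c1@4 c2@9, authorship .11...22..
After op 4 (insert('l')): buffer="ocxrlaycxllg" (len 12), cursors c1@5 c2@11, authorship .11.1..22.2.
After op 5 (insert('q')): buffer="ocxrlqaycxllqg" (len 14), cursors c1@6 c2@13, authorship .11.11..22.22.
After op 6 (insert('y')): buffer="ocxrlqyaycxllqyg" (len 16), cursors c1@7 c2@15, authorship .11.111..22.222.
After op 7 (move_right): buffer="ocxrlqyaycxllqyg" (len 16), cursors c1@8 c2@16, authorship .11.111..22.222.
After op 8 (insert('d')): buffer="ocxrlqyadycxllqygd" (len 18), cursors c1@9 c2@18, authorship .11.111.1.22.222.2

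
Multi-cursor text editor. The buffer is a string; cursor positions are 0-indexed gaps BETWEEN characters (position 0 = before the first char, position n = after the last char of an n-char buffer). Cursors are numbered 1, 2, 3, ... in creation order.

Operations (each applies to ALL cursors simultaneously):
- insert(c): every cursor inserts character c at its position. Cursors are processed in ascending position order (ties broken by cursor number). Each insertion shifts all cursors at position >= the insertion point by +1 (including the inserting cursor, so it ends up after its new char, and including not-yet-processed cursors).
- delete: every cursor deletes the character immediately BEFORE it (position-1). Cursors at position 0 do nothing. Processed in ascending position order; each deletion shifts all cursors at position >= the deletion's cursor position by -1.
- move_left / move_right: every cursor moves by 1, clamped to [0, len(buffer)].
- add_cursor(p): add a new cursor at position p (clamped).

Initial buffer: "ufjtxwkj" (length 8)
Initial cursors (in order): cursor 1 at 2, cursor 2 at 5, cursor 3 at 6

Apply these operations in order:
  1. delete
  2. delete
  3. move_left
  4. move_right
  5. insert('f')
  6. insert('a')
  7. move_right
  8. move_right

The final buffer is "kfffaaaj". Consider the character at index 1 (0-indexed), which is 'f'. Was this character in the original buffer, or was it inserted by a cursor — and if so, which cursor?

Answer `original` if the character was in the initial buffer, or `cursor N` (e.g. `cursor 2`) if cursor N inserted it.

After op 1 (delete): buffer="ujtkj" (len 5), cursors c1@1 c2@3 c3@3, authorship .....
After op 2 (delete): buffer="kj" (len 2), cursors c1@0 c2@0 c3@0, authorship ..
After op 3 (move_left): buffer="kj" (len 2), cursors c1@0 c2@0 c3@0, authorship ..
After op 4 (move_right): buffer="kj" (len 2), cursors c1@1 c2@1 c3@1, authorship ..
After op 5 (insert('f')): buffer="kfffj" (len 5), cursors c1@4 c2@4 c3@4, authorship .123.
After op 6 (insert('a')): buffer="kfffaaaj" (len 8), cursors c1@7 c2@7 c3@7, authorship .123123.
After op 7 (move_right): buffer="kfffaaaj" (len 8), cursors c1@8 c2@8 c3@8, authorship .123123.
After op 8 (move_right): buffer="kfffaaaj" (len 8), cursors c1@8 c2@8 c3@8, authorship .123123.
Authorship (.=original, N=cursor N): . 1 2 3 1 2 3 .
Index 1: author = 1

Answer: cursor 1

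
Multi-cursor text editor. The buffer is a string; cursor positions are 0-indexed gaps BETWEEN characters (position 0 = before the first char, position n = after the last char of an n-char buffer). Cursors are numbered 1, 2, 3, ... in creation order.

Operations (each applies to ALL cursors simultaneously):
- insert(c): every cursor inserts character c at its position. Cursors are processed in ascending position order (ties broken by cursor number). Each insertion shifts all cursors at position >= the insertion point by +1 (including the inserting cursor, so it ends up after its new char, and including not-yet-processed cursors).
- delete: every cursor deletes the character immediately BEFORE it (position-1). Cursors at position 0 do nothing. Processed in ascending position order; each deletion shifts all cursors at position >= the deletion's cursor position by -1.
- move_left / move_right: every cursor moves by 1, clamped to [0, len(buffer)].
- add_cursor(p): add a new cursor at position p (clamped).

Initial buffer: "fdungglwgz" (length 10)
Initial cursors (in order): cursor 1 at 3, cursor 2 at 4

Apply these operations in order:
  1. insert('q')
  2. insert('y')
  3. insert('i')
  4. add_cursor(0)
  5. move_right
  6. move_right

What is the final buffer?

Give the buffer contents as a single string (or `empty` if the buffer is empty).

After op 1 (insert('q')): buffer="fduqnqgglwgz" (len 12), cursors c1@4 c2@6, authorship ...1.2......
After op 2 (insert('y')): buffer="fduqynqygglwgz" (len 14), cursors c1@5 c2@8, authorship ...11.22......
After op 3 (insert('i')): buffer="fduqyinqyigglwgz" (len 16), cursors c1@6 c2@10, authorship ...111.222......
After op 4 (add_cursor(0)): buffer="fduqyinqyigglwgz" (len 16), cursors c3@0 c1@6 c2@10, authorship ...111.222......
After op 5 (move_right): buffer="fduqyinqyigglwgz" (len 16), cursors c3@1 c1@7 c2@11, authorship ...111.222......
After op 6 (move_right): buffer="fduqyinqyigglwgz" (len 16), cursors c3@2 c1@8 c2@12, authorship ...111.222......

Answer: fduqyinqyigglwgz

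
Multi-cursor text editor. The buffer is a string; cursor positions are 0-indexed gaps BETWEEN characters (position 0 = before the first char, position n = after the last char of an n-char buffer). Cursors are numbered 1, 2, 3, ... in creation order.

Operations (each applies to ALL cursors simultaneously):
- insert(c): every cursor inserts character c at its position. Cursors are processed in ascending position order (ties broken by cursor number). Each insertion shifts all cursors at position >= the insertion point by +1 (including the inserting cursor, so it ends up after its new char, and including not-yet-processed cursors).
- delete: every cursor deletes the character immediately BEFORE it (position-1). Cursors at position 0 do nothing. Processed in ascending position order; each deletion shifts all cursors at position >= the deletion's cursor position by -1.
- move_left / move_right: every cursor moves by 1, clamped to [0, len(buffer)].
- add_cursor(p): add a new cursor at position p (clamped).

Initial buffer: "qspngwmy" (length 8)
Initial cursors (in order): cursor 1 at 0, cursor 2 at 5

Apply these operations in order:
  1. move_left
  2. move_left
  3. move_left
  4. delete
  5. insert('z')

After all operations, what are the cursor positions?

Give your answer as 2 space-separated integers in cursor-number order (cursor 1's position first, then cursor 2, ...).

After op 1 (move_left): buffer="qspngwmy" (len 8), cursors c1@0 c2@4, authorship ........
After op 2 (move_left): buffer="qspngwmy" (len 8), cursors c1@0 c2@3, authorship ........
After op 3 (move_left): buffer="qspngwmy" (len 8), cursors c1@0 c2@2, authorship ........
After op 4 (delete): buffer="qpngwmy" (len 7), cursors c1@0 c2@1, authorship .......
After op 5 (insert('z')): buffer="zqzpngwmy" (len 9), cursors c1@1 c2@3, authorship 1.2......

Answer: 1 3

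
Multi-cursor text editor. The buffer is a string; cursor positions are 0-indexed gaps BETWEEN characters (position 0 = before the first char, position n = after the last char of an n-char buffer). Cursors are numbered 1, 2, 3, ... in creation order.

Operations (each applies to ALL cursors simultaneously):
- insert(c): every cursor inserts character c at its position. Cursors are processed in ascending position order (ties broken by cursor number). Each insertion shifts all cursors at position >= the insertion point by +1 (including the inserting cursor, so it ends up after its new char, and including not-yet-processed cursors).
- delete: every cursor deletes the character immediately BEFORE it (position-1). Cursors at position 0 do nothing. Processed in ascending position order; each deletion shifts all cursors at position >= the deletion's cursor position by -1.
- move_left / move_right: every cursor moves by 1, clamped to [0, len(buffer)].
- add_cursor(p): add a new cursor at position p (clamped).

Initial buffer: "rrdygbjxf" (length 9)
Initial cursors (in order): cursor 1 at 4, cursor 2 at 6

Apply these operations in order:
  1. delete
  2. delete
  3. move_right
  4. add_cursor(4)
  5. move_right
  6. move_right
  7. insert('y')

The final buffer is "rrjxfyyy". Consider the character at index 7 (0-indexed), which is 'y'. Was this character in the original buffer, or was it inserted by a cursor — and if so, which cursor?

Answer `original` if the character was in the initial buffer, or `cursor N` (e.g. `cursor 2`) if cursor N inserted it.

After op 1 (delete): buffer="rrdgjxf" (len 7), cursors c1@3 c2@4, authorship .......
After op 2 (delete): buffer="rrjxf" (len 5), cursors c1@2 c2@2, authorship .....
After op 3 (move_right): buffer="rrjxf" (len 5), cursors c1@3 c2@3, authorship .....
After op 4 (add_cursor(4)): buffer="rrjxf" (len 5), cursors c1@3 c2@3 c3@4, authorship .....
After op 5 (move_right): buffer="rrjxf" (len 5), cursors c1@4 c2@4 c3@5, authorship .....
After op 6 (move_right): buffer="rrjxf" (len 5), cursors c1@5 c2@5 c3@5, authorship .....
After op 7 (insert('y')): buffer="rrjxfyyy" (len 8), cursors c1@8 c2@8 c3@8, authorship .....123
Authorship (.=original, N=cursor N): . . . . . 1 2 3
Index 7: author = 3

Answer: cursor 3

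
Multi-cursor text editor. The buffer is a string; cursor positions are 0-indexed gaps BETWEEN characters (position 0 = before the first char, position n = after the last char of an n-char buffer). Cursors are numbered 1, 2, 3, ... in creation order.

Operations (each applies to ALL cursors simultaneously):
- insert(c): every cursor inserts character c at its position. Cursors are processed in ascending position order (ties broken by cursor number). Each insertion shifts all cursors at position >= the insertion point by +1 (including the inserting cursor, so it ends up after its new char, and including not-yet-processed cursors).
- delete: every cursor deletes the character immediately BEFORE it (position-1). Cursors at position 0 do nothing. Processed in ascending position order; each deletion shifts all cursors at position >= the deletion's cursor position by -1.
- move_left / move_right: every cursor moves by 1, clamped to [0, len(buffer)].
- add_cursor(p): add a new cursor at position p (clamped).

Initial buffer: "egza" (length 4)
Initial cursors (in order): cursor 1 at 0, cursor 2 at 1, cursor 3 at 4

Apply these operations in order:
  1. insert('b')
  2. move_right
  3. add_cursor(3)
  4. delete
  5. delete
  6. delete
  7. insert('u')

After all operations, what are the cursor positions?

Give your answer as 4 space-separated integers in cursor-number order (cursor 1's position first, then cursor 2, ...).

After op 1 (insert('b')): buffer="bebgzab" (len 7), cursors c1@1 c2@3 c3@7, authorship 1.2...3
After op 2 (move_right): buffer="bebgzab" (len 7), cursors c1@2 c2@4 c3@7, authorship 1.2...3
After op 3 (add_cursor(3)): buffer="bebgzab" (len 7), cursors c1@2 c4@3 c2@4 c3@7, authorship 1.2...3
After op 4 (delete): buffer="bza" (len 3), cursors c1@1 c2@1 c4@1 c3@3, authorship 1..
After op 5 (delete): buffer="z" (len 1), cursors c1@0 c2@0 c4@0 c3@1, authorship .
After op 6 (delete): buffer="" (len 0), cursors c1@0 c2@0 c3@0 c4@0, authorship 
After op 7 (insert('u')): buffer="uuuu" (len 4), cursors c1@4 c2@4 c3@4 c4@4, authorship 1234

Answer: 4 4 4 4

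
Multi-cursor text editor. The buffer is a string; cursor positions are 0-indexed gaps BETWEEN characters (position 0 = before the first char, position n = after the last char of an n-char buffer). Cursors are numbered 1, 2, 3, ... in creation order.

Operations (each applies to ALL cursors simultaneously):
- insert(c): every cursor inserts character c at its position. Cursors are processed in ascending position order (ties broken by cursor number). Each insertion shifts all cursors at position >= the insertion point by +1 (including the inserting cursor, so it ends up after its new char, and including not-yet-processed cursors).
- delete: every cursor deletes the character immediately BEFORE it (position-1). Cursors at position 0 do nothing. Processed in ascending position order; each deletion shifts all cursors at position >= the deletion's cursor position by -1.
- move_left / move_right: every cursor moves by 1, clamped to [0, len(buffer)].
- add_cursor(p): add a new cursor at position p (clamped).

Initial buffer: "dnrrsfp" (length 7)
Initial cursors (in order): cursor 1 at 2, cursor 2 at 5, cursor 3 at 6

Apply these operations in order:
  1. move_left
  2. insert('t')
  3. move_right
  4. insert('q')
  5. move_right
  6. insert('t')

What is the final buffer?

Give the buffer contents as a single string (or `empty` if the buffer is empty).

After op 1 (move_left): buffer="dnrrsfp" (len 7), cursors c1@1 c2@4 c3@5, authorship .......
After op 2 (insert('t')): buffer="dtnrrtstfp" (len 10), cursors c1@2 c2@6 c3@8, authorship .1...2.3..
After op 3 (move_right): buffer="dtnrrtstfp" (len 10), cursors c1@3 c2@7 c3@9, authorship .1...2.3..
After op 4 (insert('q')): buffer="dtnqrrtsqtfqp" (len 13), cursors c1@4 c2@9 c3@12, authorship .1.1..2.23.3.
After op 5 (move_right): buffer="dtnqrrtsqtfqp" (len 13), cursors c1@5 c2@10 c3@13, authorship .1.1..2.23.3.
After op 6 (insert('t')): buffer="dtnqrtrtsqttfqpt" (len 16), cursors c1@6 c2@12 c3@16, authorship .1.1.1.2.232.3.3

Answer: dtnqrtrtsqttfqpt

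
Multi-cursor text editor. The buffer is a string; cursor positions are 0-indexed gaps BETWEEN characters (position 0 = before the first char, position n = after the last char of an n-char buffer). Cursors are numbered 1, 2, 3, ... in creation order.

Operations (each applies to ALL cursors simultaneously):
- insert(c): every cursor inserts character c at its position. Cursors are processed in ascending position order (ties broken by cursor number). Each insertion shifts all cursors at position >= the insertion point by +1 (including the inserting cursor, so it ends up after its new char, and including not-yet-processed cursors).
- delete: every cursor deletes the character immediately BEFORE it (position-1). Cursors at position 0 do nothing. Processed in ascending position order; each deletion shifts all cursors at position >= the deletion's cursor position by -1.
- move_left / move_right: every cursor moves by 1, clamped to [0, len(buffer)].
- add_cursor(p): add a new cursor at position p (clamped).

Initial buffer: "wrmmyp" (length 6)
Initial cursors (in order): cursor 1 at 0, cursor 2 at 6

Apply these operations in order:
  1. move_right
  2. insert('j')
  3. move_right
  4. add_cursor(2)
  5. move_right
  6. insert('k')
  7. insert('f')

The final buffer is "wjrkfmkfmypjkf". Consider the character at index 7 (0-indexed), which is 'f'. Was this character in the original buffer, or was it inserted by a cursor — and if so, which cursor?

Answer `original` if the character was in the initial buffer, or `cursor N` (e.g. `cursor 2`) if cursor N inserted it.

After op 1 (move_right): buffer="wrmmyp" (len 6), cursors c1@1 c2@6, authorship ......
After op 2 (insert('j')): buffer="wjrmmypj" (len 8), cursors c1@2 c2@8, authorship .1.....2
After op 3 (move_right): buffer="wjrmmypj" (len 8), cursors c1@3 c2@8, authorship .1.....2
After op 4 (add_cursor(2)): buffer="wjrmmypj" (len 8), cursors c3@2 c1@3 c2@8, authorship .1.....2
After op 5 (move_right): buffer="wjrmmypj" (len 8), cursors c3@3 c1@4 c2@8, authorship .1.....2
After op 6 (insert('k')): buffer="wjrkmkmypjk" (len 11), cursors c3@4 c1@6 c2@11, authorship .1.3.1...22
After op 7 (insert('f')): buffer="wjrkfmkfmypjkf" (len 14), cursors c3@5 c1@8 c2@14, authorship .1.33.11...222
Authorship (.=original, N=cursor N): . 1 . 3 3 . 1 1 . . . 2 2 2
Index 7: author = 1

Answer: cursor 1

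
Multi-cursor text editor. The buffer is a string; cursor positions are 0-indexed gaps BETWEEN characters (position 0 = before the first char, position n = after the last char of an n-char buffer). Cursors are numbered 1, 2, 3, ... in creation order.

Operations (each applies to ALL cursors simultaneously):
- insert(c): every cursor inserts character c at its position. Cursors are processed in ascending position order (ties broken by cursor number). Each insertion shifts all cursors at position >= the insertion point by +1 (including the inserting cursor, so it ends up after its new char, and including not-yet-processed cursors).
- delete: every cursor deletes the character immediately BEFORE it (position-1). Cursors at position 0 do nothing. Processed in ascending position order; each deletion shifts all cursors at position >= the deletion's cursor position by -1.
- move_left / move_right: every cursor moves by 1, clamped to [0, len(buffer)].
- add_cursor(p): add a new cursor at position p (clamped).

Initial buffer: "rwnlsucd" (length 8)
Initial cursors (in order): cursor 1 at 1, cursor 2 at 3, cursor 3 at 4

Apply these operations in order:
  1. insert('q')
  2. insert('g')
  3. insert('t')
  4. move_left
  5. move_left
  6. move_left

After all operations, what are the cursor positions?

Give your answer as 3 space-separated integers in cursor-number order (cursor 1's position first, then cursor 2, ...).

Answer: 1 6 10

Derivation:
After op 1 (insert('q')): buffer="rqwnqlqsucd" (len 11), cursors c1@2 c2@5 c3@7, authorship .1..2.3....
After op 2 (insert('g')): buffer="rqgwnqglqgsucd" (len 14), cursors c1@3 c2@7 c3@10, authorship .11..22.33....
After op 3 (insert('t')): buffer="rqgtwnqgtlqgtsucd" (len 17), cursors c1@4 c2@9 c3@13, authorship .111..222.333....
After op 4 (move_left): buffer="rqgtwnqgtlqgtsucd" (len 17), cursors c1@3 c2@8 c3@12, authorship .111..222.333....
After op 5 (move_left): buffer="rqgtwnqgtlqgtsucd" (len 17), cursors c1@2 c2@7 c3@11, authorship .111..222.333....
After op 6 (move_left): buffer="rqgtwnqgtlqgtsucd" (len 17), cursors c1@1 c2@6 c3@10, authorship .111..222.333....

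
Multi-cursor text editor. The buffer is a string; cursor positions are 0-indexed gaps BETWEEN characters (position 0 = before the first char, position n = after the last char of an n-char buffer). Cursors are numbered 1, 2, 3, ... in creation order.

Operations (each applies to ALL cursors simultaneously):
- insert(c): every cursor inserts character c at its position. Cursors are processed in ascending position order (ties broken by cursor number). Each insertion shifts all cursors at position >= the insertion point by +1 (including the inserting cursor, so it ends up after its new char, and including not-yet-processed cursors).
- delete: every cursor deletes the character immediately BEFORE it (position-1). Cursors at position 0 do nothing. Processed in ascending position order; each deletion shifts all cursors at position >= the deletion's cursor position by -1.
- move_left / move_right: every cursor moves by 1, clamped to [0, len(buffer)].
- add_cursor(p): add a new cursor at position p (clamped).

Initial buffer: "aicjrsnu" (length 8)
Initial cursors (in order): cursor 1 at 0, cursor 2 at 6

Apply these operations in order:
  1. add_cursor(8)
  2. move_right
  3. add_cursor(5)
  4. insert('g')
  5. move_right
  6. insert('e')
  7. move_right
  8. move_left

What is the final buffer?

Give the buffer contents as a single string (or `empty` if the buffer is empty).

After op 1 (add_cursor(8)): buffer="aicjrsnu" (len 8), cursors c1@0 c2@6 c3@8, authorship ........
After op 2 (move_right): buffer="aicjrsnu" (len 8), cursors c1@1 c2@7 c3@8, authorship ........
After op 3 (add_cursor(5)): buffer="aicjrsnu" (len 8), cursors c1@1 c4@5 c2@7 c3@8, authorship ........
After op 4 (insert('g')): buffer="agicjrgsngug" (len 12), cursors c1@2 c4@7 c2@10 c3@12, authorship .1....4..2.3
After op 5 (move_right): buffer="agicjrgsngug" (len 12), cursors c1@3 c4@8 c2@11 c3@12, authorship .1....4..2.3
After op 6 (insert('e')): buffer="agiecjrgsenguege" (len 16), cursors c1@4 c4@10 c2@14 c3@16, authorship .1.1...4.4.2.233
After op 7 (move_right): buffer="agiecjrgsenguege" (len 16), cursors c1@5 c4@11 c2@15 c3@16, authorship .1.1...4.4.2.233
After op 8 (move_left): buffer="agiecjrgsenguege" (len 16), cursors c1@4 c4@10 c2@14 c3@15, authorship .1.1...4.4.2.233

Answer: agiecjrgsenguege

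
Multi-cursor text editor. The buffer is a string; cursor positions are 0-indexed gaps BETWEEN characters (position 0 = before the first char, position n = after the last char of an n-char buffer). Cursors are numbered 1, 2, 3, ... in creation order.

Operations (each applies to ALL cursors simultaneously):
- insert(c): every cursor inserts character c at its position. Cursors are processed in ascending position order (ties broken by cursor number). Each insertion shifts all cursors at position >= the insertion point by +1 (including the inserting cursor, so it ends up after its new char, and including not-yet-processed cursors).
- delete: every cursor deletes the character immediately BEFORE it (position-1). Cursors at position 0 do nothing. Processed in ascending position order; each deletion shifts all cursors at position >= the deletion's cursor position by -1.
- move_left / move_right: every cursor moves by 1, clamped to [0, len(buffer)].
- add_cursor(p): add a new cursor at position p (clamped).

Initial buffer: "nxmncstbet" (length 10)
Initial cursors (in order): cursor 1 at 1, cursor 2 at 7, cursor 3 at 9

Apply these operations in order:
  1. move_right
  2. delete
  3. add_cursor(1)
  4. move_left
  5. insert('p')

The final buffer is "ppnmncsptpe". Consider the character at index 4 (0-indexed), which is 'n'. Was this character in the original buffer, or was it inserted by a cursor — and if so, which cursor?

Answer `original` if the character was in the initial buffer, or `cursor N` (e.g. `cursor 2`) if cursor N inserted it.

Answer: original

Derivation:
After op 1 (move_right): buffer="nxmncstbet" (len 10), cursors c1@2 c2@8 c3@10, authorship ..........
After op 2 (delete): buffer="nmncste" (len 7), cursors c1@1 c2@6 c3@7, authorship .......
After op 3 (add_cursor(1)): buffer="nmncste" (len 7), cursors c1@1 c4@1 c2@6 c3@7, authorship .......
After op 4 (move_left): buffer="nmncste" (len 7), cursors c1@0 c4@0 c2@5 c3@6, authorship .......
After op 5 (insert('p')): buffer="ppnmncsptpe" (len 11), cursors c1@2 c4@2 c2@8 c3@10, authorship 14.....2.3.
Authorship (.=original, N=cursor N): 1 4 . . . . . 2 . 3 .
Index 4: author = original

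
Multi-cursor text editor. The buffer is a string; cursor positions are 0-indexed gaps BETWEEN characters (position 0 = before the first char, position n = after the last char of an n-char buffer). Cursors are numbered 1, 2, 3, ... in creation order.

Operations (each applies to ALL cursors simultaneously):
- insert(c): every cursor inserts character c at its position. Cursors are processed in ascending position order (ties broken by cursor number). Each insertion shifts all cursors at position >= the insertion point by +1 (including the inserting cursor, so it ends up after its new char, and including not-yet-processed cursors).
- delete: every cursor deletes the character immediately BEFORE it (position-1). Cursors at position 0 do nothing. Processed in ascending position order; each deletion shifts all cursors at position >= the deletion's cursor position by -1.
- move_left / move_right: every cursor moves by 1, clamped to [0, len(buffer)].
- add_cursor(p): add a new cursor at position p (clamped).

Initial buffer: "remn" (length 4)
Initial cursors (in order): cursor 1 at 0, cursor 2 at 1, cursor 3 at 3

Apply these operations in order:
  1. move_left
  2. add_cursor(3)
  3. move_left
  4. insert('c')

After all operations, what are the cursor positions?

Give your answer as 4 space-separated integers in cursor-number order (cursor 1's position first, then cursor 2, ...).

Answer: 2 2 4 6

Derivation:
After op 1 (move_left): buffer="remn" (len 4), cursors c1@0 c2@0 c3@2, authorship ....
After op 2 (add_cursor(3)): buffer="remn" (len 4), cursors c1@0 c2@0 c3@2 c4@3, authorship ....
After op 3 (move_left): buffer="remn" (len 4), cursors c1@0 c2@0 c3@1 c4@2, authorship ....
After op 4 (insert('c')): buffer="ccrcecmn" (len 8), cursors c1@2 c2@2 c3@4 c4@6, authorship 12.3.4..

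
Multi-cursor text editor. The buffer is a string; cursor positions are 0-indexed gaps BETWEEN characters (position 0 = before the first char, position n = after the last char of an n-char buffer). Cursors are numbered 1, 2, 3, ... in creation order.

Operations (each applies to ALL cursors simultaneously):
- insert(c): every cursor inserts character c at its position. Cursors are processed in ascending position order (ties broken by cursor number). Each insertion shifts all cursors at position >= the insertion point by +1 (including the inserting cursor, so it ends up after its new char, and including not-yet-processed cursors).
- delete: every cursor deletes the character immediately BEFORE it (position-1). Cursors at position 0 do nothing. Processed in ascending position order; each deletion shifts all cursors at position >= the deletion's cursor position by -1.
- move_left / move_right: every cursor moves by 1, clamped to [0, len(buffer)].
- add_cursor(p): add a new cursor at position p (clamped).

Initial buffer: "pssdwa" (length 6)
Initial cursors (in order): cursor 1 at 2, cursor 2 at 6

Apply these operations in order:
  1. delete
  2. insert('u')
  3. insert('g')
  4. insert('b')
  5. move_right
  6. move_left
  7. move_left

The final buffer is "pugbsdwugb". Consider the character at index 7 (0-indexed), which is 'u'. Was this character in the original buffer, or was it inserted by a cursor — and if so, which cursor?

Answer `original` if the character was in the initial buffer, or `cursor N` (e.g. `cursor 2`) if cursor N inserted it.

Answer: cursor 2

Derivation:
After op 1 (delete): buffer="psdw" (len 4), cursors c1@1 c2@4, authorship ....
After op 2 (insert('u')): buffer="pusdwu" (len 6), cursors c1@2 c2@6, authorship .1...2
After op 3 (insert('g')): buffer="pugsdwug" (len 8), cursors c1@3 c2@8, authorship .11...22
After op 4 (insert('b')): buffer="pugbsdwugb" (len 10), cursors c1@4 c2@10, authorship .111...222
After op 5 (move_right): buffer="pugbsdwugb" (len 10), cursors c1@5 c2@10, authorship .111...222
After op 6 (move_left): buffer="pugbsdwugb" (len 10), cursors c1@4 c2@9, authorship .111...222
After op 7 (move_left): buffer="pugbsdwugb" (len 10), cursors c1@3 c2@8, authorship .111...222
Authorship (.=original, N=cursor N): . 1 1 1 . . . 2 2 2
Index 7: author = 2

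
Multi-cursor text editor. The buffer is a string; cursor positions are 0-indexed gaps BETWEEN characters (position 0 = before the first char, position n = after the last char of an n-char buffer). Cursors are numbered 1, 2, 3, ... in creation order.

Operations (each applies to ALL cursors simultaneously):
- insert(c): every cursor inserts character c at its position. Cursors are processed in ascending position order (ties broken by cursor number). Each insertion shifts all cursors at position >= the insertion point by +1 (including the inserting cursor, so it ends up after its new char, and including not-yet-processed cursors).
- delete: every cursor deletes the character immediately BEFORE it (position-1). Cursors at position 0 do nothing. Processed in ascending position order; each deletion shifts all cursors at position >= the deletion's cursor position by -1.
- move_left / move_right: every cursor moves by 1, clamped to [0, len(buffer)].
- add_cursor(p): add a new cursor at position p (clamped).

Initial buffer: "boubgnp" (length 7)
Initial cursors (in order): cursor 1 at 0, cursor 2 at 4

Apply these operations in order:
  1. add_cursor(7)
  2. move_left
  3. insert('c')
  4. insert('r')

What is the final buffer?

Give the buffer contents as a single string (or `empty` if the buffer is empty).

After op 1 (add_cursor(7)): buffer="boubgnp" (len 7), cursors c1@0 c2@4 c3@7, authorship .......
After op 2 (move_left): buffer="boubgnp" (len 7), cursors c1@0 c2@3 c3@6, authorship .......
After op 3 (insert('c')): buffer="cboucbgncp" (len 10), cursors c1@1 c2@5 c3@9, authorship 1...2...3.
After op 4 (insert('r')): buffer="crboucrbgncrp" (len 13), cursors c1@2 c2@7 c3@12, authorship 11...22...33.

Answer: crboucrbgncrp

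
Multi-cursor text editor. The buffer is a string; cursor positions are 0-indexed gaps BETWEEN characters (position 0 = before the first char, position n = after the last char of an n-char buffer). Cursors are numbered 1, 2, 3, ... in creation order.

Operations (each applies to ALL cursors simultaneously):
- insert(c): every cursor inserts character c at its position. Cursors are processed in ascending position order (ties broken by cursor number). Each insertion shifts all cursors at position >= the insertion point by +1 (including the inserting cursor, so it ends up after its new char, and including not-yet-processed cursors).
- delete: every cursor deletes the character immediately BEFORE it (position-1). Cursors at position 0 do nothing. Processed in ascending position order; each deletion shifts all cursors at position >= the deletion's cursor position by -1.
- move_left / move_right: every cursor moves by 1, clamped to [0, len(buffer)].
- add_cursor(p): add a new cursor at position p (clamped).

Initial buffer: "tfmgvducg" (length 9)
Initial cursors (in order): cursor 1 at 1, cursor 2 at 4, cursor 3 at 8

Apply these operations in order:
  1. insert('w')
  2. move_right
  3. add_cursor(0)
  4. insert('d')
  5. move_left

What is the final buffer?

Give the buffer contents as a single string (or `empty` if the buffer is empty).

Answer: dtwfdmgwvdducwgd

Derivation:
After op 1 (insert('w')): buffer="twfmgwvducwg" (len 12), cursors c1@2 c2@6 c3@11, authorship .1...2....3.
After op 2 (move_right): buffer="twfmgwvducwg" (len 12), cursors c1@3 c2@7 c3@12, authorship .1...2....3.
After op 3 (add_cursor(0)): buffer="twfmgwvducwg" (len 12), cursors c4@0 c1@3 c2@7 c3@12, authorship .1...2....3.
After op 4 (insert('d')): buffer="dtwfdmgwvdducwgd" (len 16), cursors c4@1 c1@5 c2@10 c3@16, authorship 4.1.1..2.2...3.3
After op 5 (move_left): buffer="dtwfdmgwvdducwgd" (len 16), cursors c4@0 c1@4 c2@9 c3@15, authorship 4.1.1..2.2...3.3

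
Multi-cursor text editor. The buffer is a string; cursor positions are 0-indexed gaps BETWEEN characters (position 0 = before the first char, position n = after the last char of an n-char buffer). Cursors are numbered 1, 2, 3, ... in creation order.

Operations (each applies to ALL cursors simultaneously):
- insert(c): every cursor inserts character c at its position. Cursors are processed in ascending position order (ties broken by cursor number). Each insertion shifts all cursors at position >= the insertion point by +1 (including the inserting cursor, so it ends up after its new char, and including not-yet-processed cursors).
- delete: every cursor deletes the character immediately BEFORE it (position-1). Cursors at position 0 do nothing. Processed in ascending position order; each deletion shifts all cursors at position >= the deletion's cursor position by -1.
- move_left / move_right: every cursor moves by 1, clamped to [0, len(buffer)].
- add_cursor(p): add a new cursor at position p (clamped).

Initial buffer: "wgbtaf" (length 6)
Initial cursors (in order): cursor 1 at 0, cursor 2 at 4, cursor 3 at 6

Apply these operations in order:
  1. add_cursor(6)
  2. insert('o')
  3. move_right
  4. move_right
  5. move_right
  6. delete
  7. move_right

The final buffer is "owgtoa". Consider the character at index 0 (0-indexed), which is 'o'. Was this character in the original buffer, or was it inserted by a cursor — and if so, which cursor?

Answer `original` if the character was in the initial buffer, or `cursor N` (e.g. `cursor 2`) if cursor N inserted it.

Answer: cursor 1

Derivation:
After op 1 (add_cursor(6)): buffer="wgbtaf" (len 6), cursors c1@0 c2@4 c3@6 c4@6, authorship ......
After op 2 (insert('o')): buffer="owgbtoafoo" (len 10), cursors c1@1 c2@6 c3@10 c4@10, authorship 1....2..34
After op 3 (move_right): buffer="owgbtoafoo" (len 10), cursors c1@2 c2@7 c3@10 c4@10, authorship 1....2..34
After op 4 (move_right): buffer="owgbtoafoo" (len 10), cursors c1@3 c2@8 c3@10 c4@10, authorship 1....2..34
After op 5 (move_right): buffer="owgbtoafoo" (len 10), cursors c1@4 c2@9 c3@10 c4@10, authorship 1....2..34
After op 6 (delete): buffer="owgtoa" (len 6), cursors c1@3 c2@6 c3@6 c4@6, authorship 1...2.
After op 7 (move_right): buffer="owgtoa" (len 6), cursors c1@4 c2@6 c3@6 c4@6, authorship 1...2.
Authorship (.=original, N=cursor N): 1 . . . 2 .
Index 0: author = 1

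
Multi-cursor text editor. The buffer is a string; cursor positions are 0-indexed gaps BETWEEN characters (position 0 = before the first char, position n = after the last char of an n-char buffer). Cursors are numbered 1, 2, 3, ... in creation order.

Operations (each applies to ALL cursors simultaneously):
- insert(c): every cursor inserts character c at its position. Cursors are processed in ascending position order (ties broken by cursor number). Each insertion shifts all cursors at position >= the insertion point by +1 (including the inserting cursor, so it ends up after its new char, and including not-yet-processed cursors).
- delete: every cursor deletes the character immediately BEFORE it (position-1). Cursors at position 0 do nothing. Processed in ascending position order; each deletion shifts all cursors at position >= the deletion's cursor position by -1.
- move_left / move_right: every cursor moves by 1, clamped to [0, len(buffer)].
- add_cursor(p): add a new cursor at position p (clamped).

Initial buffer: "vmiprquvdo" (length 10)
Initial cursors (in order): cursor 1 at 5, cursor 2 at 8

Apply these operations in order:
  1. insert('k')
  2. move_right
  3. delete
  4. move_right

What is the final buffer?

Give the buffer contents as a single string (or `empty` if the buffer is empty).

After op 1 (insert('k')): buffer="vmiprkquvkdo" (len 12), cursors c1@6 c2@10, authorship .....1...2..
After op 2 (move_right): buffer="vmiprkquvkdo" (len 12), cursors c1@7 c2@11, authorship .....1...2..
After op 3 (delete): buffer="vmiprkuvko" (len 10), cursors c1@6 c2@9, authorship .....1..2.
After op 4 (move_right): buffer="vmiprkuvko" (len 10), cursors c1@7 c2@10, authorship .....1..2.

Answer: vmiprkuvko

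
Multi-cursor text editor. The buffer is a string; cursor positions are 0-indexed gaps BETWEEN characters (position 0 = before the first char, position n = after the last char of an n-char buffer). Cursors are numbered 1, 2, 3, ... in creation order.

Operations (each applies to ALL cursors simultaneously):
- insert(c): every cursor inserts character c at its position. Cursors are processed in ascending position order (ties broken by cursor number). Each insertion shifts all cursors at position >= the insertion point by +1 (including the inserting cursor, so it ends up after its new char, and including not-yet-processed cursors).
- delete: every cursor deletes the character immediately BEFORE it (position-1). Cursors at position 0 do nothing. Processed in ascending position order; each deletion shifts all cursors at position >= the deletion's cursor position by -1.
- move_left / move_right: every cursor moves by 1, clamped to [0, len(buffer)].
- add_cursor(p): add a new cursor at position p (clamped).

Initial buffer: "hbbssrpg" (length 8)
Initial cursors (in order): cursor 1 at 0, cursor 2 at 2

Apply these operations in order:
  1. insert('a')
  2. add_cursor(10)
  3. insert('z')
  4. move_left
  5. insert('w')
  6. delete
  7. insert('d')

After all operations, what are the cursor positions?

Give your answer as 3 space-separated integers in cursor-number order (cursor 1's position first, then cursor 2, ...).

Answer: 2 7 15

Derivation:
After op 1 (insert('a')): buffer="ahbabssrpg" (len 10), cursors c1@1 c2@4, authorship 1..2......
After op 2 (add_cursor(10)): buffer="ahbabssrpg" (len 10), cursors c1@1 c2@4 c3@10, authorship 1..2......
After op 3 (insert('z')): buffer="azhbazbssrpgz" (len 13), cursors c1@2 c2@6 c3@13, authorship 11..22......3
After op 4 (move_left): buffer="azhbazbssrpgz" (len 13), cursors c1@1 c2@5 c3@12, authorship 11..22......3
After op 5 (insert('w')): buffer="awzhbawzbssrpgwz" (len 16), cursors c1@2 c2@7 c3@15, authorship 111..222......33
After op 6 (delete): buffer="azhbazbssrpgz" (len 13), cursors c1@1 c2@5 c3@12, authorship 11..22......3
After op 7 (insert('d')): buffer="adzhbadzbssrpgdz" (len 16), cursors c1@2 c2@7 c3@15, authorship 111..222......33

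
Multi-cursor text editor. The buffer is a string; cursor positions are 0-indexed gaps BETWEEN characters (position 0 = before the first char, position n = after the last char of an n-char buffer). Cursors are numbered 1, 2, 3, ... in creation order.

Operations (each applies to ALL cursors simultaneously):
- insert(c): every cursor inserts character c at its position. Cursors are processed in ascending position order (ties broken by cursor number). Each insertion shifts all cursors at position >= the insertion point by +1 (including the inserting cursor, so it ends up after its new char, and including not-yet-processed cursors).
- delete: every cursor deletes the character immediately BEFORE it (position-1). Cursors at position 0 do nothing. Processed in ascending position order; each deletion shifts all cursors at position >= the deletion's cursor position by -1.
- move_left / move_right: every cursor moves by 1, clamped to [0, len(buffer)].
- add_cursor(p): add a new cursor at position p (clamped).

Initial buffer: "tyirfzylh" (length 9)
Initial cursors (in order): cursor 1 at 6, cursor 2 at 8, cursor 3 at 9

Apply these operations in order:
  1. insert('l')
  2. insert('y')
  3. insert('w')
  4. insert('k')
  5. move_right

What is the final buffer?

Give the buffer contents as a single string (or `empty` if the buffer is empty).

After op 1 (insert('l')): buffer="tyirfzlyllhl" (len 12), cursors c1@7 c2@10 c3@12, authorship ......1..2.3
After op 2 (insert('y')): buffer="tyirfzlyyllyhly" (len 15), cursors c1@8 c2@12 c3@15, authorship ......11..22.33
After op 3 (insert('w')): buffer="tyirfzlywyllywhlyw" (len 18), cursors c1@9 c2@14 c3@18, authorship ......111..222.333
After op 4 (insert('k')): buffer="tyirfzlywkyllywkhlywk" (len 21), cursors c1@10 c2@16 c3@21, authorship ......1111..2222.3333
After op 5 (move_right): buffer="tyirfzlywkyllywkhlywk" (len 21), cursors c1@11 c2@17 c3@21, authorship ......1111..2222.3333

Answer: tyirfzlywkyllywkhlywk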